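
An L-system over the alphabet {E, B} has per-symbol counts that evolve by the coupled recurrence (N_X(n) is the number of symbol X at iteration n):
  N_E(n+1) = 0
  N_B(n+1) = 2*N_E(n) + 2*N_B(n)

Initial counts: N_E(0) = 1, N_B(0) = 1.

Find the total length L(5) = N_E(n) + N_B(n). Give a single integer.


Answer: 64

Derivation:
Step 0: N_E=1, N_B=1, L=2
Step 1: N_E=0, N_B=4, L=4
Step 2: N_E=0, N_B=8, L=8
Step 3: N_E=0, N_B=16, L=16
Step 4: N_E=0, N_B=32, L=32
Step 5: N_E=0, N_B=64, L=64


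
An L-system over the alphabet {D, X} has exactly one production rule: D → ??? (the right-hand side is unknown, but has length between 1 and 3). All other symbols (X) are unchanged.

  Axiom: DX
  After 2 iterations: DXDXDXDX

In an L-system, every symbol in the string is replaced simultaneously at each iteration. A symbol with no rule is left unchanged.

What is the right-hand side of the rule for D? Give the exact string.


Answer: DXD

Derivation:
Trying D → DXD:
  Step 0: DX
  Step 1: DXDX
  Step 2: DXDXDXDX
Matches the given result.


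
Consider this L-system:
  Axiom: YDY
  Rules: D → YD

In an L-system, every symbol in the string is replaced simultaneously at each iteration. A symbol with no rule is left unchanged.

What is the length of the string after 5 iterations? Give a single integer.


Step 0: length = 3
Step 1: length = 4
Step 2: length = 5
Step 3: length = 6
Step 4: length = 7
Step 5: length = 8

Answer: 8


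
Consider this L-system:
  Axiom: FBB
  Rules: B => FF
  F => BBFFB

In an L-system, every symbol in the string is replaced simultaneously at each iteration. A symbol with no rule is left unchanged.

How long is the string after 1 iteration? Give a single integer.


Answer: 9

Derivation:
Step 0: length = 3
Step 1: length = 9


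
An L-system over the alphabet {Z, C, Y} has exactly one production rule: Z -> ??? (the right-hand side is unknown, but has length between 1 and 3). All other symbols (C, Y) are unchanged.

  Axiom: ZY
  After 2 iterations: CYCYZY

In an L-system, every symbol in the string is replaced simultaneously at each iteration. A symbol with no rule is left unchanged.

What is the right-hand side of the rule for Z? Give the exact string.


Answer: CYZ

Derivation:
Trying Z -> CYZ:
  Step 0: ZY
  Step 1: CYZY
  Step 2: CYCYZY
Matches the given result.


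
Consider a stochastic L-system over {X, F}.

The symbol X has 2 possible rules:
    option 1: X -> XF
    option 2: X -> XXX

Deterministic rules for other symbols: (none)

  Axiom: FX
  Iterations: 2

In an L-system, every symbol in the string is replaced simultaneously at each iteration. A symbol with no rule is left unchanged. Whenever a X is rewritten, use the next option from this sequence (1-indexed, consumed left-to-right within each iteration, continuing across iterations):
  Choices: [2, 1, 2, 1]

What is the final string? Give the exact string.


Answer: FXFXXXXF

Derivation:
Step 0: FX
Step 1: FXXX  (used choices [2])
Step 2: FXFXXXXF  (used choices [1, 2, 1])


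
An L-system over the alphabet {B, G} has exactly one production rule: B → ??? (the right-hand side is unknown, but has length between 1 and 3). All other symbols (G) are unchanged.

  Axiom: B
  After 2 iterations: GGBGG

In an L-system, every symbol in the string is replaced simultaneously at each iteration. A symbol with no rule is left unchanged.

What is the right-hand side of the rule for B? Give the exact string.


Answer: GBG

Derivation:
Trying B → GBG:
  Step 0: B
  Step 1: GBG
  Step 2: GGBGG
Matches the given result.


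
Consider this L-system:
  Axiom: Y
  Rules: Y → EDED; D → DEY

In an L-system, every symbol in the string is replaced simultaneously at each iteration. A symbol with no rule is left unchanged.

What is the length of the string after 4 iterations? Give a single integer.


Answer: 36

Derivation:
Step 0: length = 1
Step 1: length = 4
Step 2: length = 8
Step 3: length = 18
Step 4: length = 36


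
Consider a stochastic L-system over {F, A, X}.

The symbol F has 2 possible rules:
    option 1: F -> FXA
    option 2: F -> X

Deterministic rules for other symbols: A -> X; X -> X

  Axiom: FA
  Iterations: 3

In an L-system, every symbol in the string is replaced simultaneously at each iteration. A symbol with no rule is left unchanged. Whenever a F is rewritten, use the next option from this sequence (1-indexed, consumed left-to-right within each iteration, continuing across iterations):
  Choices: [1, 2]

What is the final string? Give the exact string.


Answer: XXXX

Derivation:
Step 0: FA
Step 1: FXAX  (used choices [1])
Step 2: XXXX  (used choices [2])
Step 3: XXXX  (used choices [])


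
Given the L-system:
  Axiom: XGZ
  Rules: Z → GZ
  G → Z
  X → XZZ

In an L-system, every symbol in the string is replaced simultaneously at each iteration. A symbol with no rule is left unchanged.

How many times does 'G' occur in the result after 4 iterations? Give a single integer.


Answer: 13

Derivation:
Step 0: XGZ  (1 'G')
Step 1: XZZZGZ  (1 'G')
Step 2: XZZGZGZGZZGZ  (4 'G')
Step 3: XZZGZGZZGZZGZZGZGZZGZ  (7 'G')
Step 4: XZZGZGZZGZZGZGZZGZGZZGZGZZGZZGZGZZGZ  (13 'G')


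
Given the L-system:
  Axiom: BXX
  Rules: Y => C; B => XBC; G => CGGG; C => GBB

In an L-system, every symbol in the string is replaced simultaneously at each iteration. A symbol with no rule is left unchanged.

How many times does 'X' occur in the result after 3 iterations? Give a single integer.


Step 0: BXX  (2 'X')
Step 1: XBCXX  (3 'X')
Step 2: XXBCGBBXX  (4 'X')
Step 3: XXXBCGBBCGGGXBCXBCXX  (7 'X')

Answer: 7


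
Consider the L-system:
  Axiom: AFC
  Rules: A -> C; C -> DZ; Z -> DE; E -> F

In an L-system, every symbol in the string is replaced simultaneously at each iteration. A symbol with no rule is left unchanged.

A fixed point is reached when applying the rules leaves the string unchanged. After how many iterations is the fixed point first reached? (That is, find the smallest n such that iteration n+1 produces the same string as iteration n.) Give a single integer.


Step 0: AFC
Step 1: CFDZ
Step 2: DZFDDE
Step 3: DDEFDDF
Step 4: DDFFDDF
Step 5: DDFFDDF  (unchanged — fixed point at step 4)

Answer: 4


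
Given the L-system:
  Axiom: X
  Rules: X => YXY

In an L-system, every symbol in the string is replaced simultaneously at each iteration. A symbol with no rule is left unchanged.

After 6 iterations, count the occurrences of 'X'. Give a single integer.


Step 0: X  (1 'X')
Step 1: YXY  (1 'X')
Step 2: YYXYY  (1 'X')
Step 3: YYYXYYY  (1 'X')
Step 4: YYYYXYYYY  (1 'X')
Step 5: YYYYYXYYYYY  (1 'X')
Step 6: YYYYYYXYYYYYY  (1 'X')

Answer: 1


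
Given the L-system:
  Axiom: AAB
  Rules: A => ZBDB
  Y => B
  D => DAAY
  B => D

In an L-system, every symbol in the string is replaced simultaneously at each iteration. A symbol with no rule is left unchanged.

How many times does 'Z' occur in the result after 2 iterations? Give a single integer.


Step 0: AAB  (0 'Z')
Step 1: ZBDBZBDBD  (2 'Z')
Step 2: ZDDAAYDZDDAAYDDAAY  (2 'Z')

Answer: 2


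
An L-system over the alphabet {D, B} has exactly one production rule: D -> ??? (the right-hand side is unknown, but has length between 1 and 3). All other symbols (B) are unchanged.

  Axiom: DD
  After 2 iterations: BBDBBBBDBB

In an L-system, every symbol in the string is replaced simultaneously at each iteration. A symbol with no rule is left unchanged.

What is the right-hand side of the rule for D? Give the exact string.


Trying D -> BDB:
  Step 0: DD
  Step 1: BDBBDB
  Step 2: BBDBBBBDBB
Matches the given result.

Answer: BDB


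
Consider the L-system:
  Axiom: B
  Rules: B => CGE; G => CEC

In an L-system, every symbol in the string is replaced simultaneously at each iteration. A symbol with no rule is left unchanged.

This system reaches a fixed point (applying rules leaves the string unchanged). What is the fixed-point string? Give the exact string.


Answer: CCECE

Derivation:
Step 0: B
Step 1: CGE
Step 2: CCECE
Step 3: CCECE  (unchanged — fixed point at step 2)


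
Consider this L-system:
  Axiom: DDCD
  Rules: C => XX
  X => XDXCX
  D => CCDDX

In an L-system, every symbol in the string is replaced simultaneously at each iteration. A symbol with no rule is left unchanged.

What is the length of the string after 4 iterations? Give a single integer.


Step 0: length = 4
Step 1: length = 17
Step 2: length = 67
Step 3: length = 284
Step 4: length = 1219

Answer: 1219


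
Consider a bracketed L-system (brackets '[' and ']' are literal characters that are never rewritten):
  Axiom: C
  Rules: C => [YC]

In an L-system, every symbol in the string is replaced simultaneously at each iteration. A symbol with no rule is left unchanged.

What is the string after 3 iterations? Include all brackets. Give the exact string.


Answer: [Y[Y[YC]]]

Derivation:
Step 0: C
Step 1: [YC]
Step 2: [Y[YC]]
Step 3: [Y[Y[YC]]]


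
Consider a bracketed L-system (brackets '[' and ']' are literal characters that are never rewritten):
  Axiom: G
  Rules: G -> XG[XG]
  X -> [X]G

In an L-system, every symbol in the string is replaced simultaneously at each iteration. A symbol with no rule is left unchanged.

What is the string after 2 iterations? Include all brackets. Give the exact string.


Step 0: G
Step 1: XG[XG]
Step 2: [X]GXG[XG][[X]GXG[XG]]

Answer: [X]GXG[XG][[X]GXG[XG]]


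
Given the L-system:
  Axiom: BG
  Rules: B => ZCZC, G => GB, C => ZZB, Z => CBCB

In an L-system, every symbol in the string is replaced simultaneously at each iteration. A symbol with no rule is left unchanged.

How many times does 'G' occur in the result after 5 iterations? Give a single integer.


Answer: 1

Derivation:
Step 0: BG  (1 'G')
Step 1: ZCZCGB  (1 'G')
Step 2: CBCBZZBCBCBZZBGBZCZC  (1 'G')
Step 3: ZZBZCZCZZBZCZCCBCBCBCBZCZCZZBZCZCZZBZCZCCBCBCBCBZCZCGBZCZCCBCBZZBCBCBZZB  (1 'G')
Step 4: CBCBCBCBZCZCCBCBZZBCBCBZZBCBCBCBCBZCZCCBCBZZBCBCBZZBZZBZCZCZZBZCZCZZBZCZCZZBZCZCCBCBZZBCBCBZZBCBCBCBCBZCZCCBCBZZBCBCBZZBCBCBCBCBZCZCCBCBZZBCBCBZZBZZBZCZCZZBZCZCZZBZCZCZZBZCZCCBCBZZBCBCBZZBGBZCZCCBCBZZBCBCBZZBZZBZCZCZZBZCZCCBCBCBCBZCZCZZBZCZCZZBZCZCCBCBCBCBZCZC  (1 'G')
Step 5: ZZBZCZCZZBZCZCZZBZCZCZZBZCZCCBCBZZBCBCBZZBZZBZCZCZZBZCZCCBCBCBCBZCZCZZBZCZCZZBZCZCCBCBCBCBZCZCZZBZCZCZZBZCZCZZBZCZCZZBZCZCCBCBZZBCBCBZZBZZBZCZCZZBZCZCCBCBCBCBZCZCZZBZCZCZZBZCZCCBCBCBCBZCZCCBCBCBCBZCZCCBCBZZBCBCBZZBCBCBCBCBZCZCCBCBZZBCBCBZZBCBCBCBCBZCZCCBCBZZBCBCBZZBCBCBCBCBZCZCCBCBZZBCBCBZZBZZBZCZCZZBZCZCCBCBCBCBZCZCZZBZCZCZZBZCZCCBCBCBCBZCZCZZBZCZCZZBZCZCZZBZCZCZZBZCZCCBCBZZBCBCBZZBZZBZCZCZZBZCZCCBCBCBCBZCZCZZBZCZCZZBZCZCCBCBCBCBZCZCZZBZCZCZZBZCZCZZBZCZCZZBZCZCCBCBZZBCBCBZZBZZBZCZCZZBZCZCCBCBCBCBZCZCZZBZCZCZZBZCZCCBCBCBCBZCZCCBCBCBCBZCZCCBCBZZBCBCBZZBCBCBCBCBZCZCCBCBZZBCBCBZZBCBCBCBCBZCZCCBCBZZBCBCBZZBCBCBCBCBZCZCCBCBZZBCBCBZZBZZBZCZCZZBZCZCCBCBCBCBZCZCZZBZCZCZZBZCZCCBCBCBCBZCZCGBZCZCCBCBZZBCBCBZZBZZBZCZCZZBZCZCCBCBCBCBZCZCZZBZCZCZZBZCZCCBCBCBCBZCZCCBCBCBCBZCZCCBCBZZBCBCBZZBCBCBCBCBZCZCCBCBZZBCBCBZZBZZBZCZCZZBZCZCZZBZCZCZZBZCZCCBCBZZBCBCBZZBCBCBCBCBZCZCCBCBZZBCBCBZZBCBCBCBCBZCZCCBCBZZBCBCBZZBZZBZCZCZZBZCZCZZBZCZCZZBZCZCCBCBZZBCBCBZZB  (1 'G')


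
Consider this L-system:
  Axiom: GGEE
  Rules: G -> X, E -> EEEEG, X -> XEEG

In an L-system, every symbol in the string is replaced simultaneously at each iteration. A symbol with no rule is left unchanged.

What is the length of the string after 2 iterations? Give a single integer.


Step 0: length = 4
Step 1: length = 12
Step 2: length = 50

Answer: 50


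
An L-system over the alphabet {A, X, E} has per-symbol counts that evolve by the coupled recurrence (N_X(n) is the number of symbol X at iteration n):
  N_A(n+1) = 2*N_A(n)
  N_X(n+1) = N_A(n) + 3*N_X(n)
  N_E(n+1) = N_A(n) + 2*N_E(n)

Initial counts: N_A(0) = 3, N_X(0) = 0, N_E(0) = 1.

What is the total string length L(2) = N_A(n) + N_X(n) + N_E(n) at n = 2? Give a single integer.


Answer: 43

Derivation:
Step 0: N_A=3, N_X=0, N_E=1, L=4
Step 1: N_A=6, N_X=3, N_E=5, L=14
Step 2: N_A=12, N_X=15, N_E=16, L=43


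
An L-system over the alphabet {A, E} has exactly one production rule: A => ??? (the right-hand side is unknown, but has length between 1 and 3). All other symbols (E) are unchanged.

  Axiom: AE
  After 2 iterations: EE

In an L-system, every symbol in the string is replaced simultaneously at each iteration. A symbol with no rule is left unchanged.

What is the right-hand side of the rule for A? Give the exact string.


Trying A => E:
  Step 0: AE
  Step 1: EE
  Step 2: EE
Matches the given result.

Answer: E


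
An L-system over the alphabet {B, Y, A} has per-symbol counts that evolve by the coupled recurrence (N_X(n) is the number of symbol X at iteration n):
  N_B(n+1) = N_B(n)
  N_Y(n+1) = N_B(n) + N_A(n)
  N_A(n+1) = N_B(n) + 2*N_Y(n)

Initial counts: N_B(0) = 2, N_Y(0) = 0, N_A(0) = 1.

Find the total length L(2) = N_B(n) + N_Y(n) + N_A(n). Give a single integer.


Answer: 14

Derivation:
Step 0: N_B=2, N_Y=0, N_A=1, L=3
Step 1: N_B=2, N_Y=3, N_A=2, L=7
Step 2: N_B=2, N_Y=4, N_A=8, L=14


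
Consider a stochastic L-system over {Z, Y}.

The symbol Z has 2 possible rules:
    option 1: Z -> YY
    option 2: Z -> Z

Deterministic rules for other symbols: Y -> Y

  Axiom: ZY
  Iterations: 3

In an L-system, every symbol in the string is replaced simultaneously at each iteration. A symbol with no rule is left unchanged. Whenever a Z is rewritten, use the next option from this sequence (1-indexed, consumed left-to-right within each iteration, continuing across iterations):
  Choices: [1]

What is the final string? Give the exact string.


Answer: YYY

Derivation:
Step 0: ZY
Step 1: YYY  (used choices [1])
Step 2: YYY  (used choices [])
Step 3: YYY  (used choices [])


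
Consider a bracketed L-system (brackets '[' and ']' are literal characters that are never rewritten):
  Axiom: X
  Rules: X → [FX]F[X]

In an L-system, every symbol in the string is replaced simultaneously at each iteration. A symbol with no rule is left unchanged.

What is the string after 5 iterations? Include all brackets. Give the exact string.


Step 0: X
Step 1: [FX]F[X]
Step 2: [F[FX]F[X]]F[[FX]F[X]]
Step 3: [F[F[FX]F[X]]F[[FX]F[X]]]F[[F[FX]F[X]]F[[FX]F[X]]]
Step 4: [F[F[F[FX]F[X]]F[[FX]F[X]]]F[[F[FX]F[X]]F[[FX]F[X]]]]F[[F[F[FX]F[X]]F[[FX]F[X]]]F[[F[FX]F[X]]F[[FX]F[X]]]]
Step 5: [F[F[F[F[FX]F[X]]F[[FX]F[X]]]F[[F[FX]F[X]]F[[FX]F[X]]]]F[[F[F[FX]F[X]]F[[FX]F[X]]]F[[F[FX]F[X]]F[[FX]F[X]]]]]F[[F[F[F[FX]F[X]]F[[FX]F[X]]]F[[F[FX]F[X]]F[[FX]F[X]]]]F[[F[F[FX]F[X]]F[[FX]F[X]]]F[[F[FX]F[X]]F[[FX]F[X]]]]]

Answer: [F[F[F[F[FX]F[X]]F[[FX]F[X]]]F[[F[FX]F[X]]F[[FX]F[X]]]]F[[F[F[FX]F[X]]F[[FX]F[X]]]F[[F[FX]F[X]]F[[FX]F[X]]]]]F[[F[F[F[FX]F[X]]F[[FX]F[X]]]F[[F[FX]F[X]]F[[FX]F[X]]]]F[[F[F[FX]F[X]]F[[FX]F[X]]]F[[F[FX]F[X]]F[[FX]F[X]]]]]


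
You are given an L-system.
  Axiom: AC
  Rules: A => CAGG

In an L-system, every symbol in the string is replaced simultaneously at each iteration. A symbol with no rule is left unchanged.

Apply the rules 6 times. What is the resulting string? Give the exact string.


Answer: CCCCCCAGGGGGGGGGGGGC

Derivation:
Step 0: AC
Step 1: CAGGC
Step 2: CCAGGGGC
Step 3: CCCAGGGGGGC
Step 4: CCCCAGGGGGGGGC
Step 5: CCCCCAGGGGGGGGGGC
Step 6: CCCCCCAGGGGGGGGGGGGC


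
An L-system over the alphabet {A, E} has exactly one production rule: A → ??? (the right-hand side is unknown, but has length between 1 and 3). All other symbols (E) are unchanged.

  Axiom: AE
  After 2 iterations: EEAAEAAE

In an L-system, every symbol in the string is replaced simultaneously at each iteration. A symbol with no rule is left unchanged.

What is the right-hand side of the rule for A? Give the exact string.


Answer: EAA

Derivation:
Trying A → EAA:
  Step 0: AE
  Step 1: EAAE
  Step 2: EEAAEAAE
Matches the given result.


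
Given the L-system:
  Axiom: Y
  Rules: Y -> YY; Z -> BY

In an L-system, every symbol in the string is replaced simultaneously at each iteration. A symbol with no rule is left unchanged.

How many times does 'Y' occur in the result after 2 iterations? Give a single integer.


Answer: 4

Derivation:
Step 0: Y  (1 'Y')
Step 1: YY  (2 'Y')
Step 2: YYYY  (4 'Y')


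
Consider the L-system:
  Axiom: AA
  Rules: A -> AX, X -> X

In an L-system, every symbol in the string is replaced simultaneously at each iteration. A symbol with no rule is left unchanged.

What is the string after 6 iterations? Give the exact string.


Answer: AXXXXXXAXXXXXX

Derivation:
Step 0: AA
Step 1: AXAX
Step 2: AXXAXX
Step 3: AXXXAXXX
Step 4: AXXXXAXXXX
Step 5: AXXXXXAXXXXX
Step 6: AXXXXXXAXXXXXX


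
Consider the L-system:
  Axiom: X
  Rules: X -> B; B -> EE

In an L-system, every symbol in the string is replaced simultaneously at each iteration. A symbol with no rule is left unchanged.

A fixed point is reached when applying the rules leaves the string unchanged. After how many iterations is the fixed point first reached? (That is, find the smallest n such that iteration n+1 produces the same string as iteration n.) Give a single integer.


Answer: 2

Derivation:
Step 0: X
Step 1: B
Step 2: EE
Step 3: EE  (unchanged — fixed point at step 2)


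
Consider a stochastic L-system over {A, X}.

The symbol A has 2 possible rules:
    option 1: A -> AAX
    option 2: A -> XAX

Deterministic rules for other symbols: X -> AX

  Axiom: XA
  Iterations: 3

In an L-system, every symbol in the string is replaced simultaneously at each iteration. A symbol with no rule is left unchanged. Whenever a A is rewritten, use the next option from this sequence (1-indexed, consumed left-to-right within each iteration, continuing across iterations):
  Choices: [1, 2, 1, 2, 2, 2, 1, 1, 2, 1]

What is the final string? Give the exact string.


Answer: AXXAXAXXAXAXAAXAAXAXAXXAXAXAAXAX

Derivation:
Step 0: XA
Step 1: AXAAX  (used choices [1])
Step 2: XAXAXAAXXAXAX  (used choices [2, 1, 2])
Step 3: AXXAXAXXAXAXAAXAAXAXAXXAXAXAAXAX  (used choices [2, 2, 1, 1, 2, 1])


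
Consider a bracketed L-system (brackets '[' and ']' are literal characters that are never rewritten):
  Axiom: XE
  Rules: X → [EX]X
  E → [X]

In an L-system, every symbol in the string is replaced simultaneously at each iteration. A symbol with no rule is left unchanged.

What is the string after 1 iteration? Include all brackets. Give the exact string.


Step 0: XE
Step 1: [EX]X[X]

Answer: [EX]X[X]


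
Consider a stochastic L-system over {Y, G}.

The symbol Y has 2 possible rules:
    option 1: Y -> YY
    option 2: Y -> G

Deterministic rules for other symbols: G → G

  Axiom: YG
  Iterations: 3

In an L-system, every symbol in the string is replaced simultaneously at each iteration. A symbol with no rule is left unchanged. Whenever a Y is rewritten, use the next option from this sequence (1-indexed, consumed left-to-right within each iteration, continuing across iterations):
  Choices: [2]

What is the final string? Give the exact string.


Step 0: YG
Step 1: GG  (used choices [2])
Step 2: GG  (used choices [])
Step 3: GG  (used choices [])

Answer: GG


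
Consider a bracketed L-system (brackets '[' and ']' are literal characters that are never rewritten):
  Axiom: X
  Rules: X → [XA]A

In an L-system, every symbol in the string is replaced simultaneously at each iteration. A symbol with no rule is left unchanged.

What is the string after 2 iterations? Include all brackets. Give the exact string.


Answer: [[XA]AA]A

Derivation:
Step 0: X
Step 1: [XA]A
Step 2: [[XA]AA]A


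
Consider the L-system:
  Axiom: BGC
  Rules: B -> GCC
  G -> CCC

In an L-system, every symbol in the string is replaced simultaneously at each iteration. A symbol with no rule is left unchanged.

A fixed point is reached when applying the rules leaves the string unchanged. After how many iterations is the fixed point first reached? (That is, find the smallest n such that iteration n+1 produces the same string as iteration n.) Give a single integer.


Step 0: BGC
Step 1: GCCCCCC
Step 2: CCCCCCCCC
Step 3: CCCCCCCCC  (unchanged — fixed point at step 2)

Answer: 2


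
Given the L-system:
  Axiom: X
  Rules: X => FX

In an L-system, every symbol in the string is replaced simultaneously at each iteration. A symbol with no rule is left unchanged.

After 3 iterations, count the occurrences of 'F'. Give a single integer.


Step 0: X  (0 'F')
Step 1: FX  (1 'F')
Step 2: FFX  (2 'F')
Step 3: FFFX  (3 'F')

Answer: 3


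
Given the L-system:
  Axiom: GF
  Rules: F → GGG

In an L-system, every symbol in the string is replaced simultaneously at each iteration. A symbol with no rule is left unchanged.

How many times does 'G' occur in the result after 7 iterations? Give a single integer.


Answer: 4

Derivation:
Step 0: GF  (1 'G')
Step 1: GGGG  (4 'G')
Step 2: GGGG  (4 'G')
Step 3: GGGG  (4 'G')
Step 4: GGGG  (4 'G')
Step 5: GGGG  (4 'G')
Step 6: GGGG  (4 'G')
Step 7: GGGG  (4 'G')


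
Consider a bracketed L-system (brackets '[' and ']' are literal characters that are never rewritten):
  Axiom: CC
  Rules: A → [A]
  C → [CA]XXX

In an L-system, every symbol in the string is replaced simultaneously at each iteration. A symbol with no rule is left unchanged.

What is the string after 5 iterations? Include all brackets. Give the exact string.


Step 0: CC
Step 1: [CA]XXX[CA]XXX
Step 2: [[CA]XXX[A]]XXX[[CA]XXX[A]]XXX
Step 3: [[[CA]XXX[A]]XXX[[A]]]XXX[[[CA]XXX[A]]XXX[[A]]]XXX
Step 4: [[[[CA]XXX[A]]XXX[[A]]]XXX[[[A]]]]XXX[[[[CA]XXX[A]]XXX[[A]]]XXX[[[A]]]]XXX
Step 5: [[[[[CA]XXX[A]]XXX[[A]]]XXX[[[A]]]]XXX[[[[A]]]]]XXX[[[[[CA]XXX[A]]XXX[[A]]]XXX[[[A]]]]XXX[[[[A]]]]]XXX

Answer: [[[[[CA]XXX[A]]XXX[[A]]]XXX[[[A]]]]XXX[[[[A]]]]]XXX[[[[[CA]XXX[A]]XXX[[A]]]XXX[[[A]]]]XXX[[[[A]]]]]XXX


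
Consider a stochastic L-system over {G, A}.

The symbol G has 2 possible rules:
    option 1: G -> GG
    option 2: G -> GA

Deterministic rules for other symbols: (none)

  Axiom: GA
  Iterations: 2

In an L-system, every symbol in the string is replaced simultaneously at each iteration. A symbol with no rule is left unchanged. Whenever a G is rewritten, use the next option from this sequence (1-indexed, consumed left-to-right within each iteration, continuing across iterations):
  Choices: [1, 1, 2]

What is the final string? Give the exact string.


Step 0: GA
Step 1: GGA  (used choices [1])
Step 2: GGGAA  (used choices [1, 2])

Answer: GGGAA


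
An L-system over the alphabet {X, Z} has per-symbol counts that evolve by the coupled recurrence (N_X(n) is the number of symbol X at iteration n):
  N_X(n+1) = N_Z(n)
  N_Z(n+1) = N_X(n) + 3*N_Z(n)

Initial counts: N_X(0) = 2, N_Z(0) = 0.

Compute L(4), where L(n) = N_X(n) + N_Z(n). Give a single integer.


Step 0: N_X=2, N_Z=0, L=2
Step 1: N_X=0, N_Z=2, L=2
Step 2: N_X=2, N_Z=6, L=8
Step 3: N_X=6, N_Z=20, L=26
Step 4: N_X=20, N_Z=66, L=86

Answer: 86


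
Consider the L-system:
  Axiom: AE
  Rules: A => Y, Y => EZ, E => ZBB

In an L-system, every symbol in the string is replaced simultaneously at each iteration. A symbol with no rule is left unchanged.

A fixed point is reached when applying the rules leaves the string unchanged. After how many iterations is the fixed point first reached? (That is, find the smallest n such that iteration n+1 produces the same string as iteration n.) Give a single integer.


Step 0: AE
Step 1: YZBB
Step 2: EZZBB
Step 3: ZBBZZBB
Step 4: ZBBZZBB  (unchanged — fixed point at step 3)

Answer: 3


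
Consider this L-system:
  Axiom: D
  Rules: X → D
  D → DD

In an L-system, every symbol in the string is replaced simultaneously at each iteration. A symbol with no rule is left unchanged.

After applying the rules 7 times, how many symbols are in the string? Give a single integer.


Answer: 128

Derivation:
Step 0: length = 1
Step 1: length = 2
Step 2: length = 4
Step 3: length = 8
Step 4: length = 16
Step 5: length = 32
Step 6: length = 64
Step 7: length = 128


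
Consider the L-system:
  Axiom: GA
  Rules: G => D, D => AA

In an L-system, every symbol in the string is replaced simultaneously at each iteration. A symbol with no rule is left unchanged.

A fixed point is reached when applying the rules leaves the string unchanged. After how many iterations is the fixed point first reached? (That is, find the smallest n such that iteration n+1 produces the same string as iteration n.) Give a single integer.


Answer: 2

Derivation:
Step 0: GA
Step 1: DA
Step 2: AAA
Step 3: AAA  (unchanged — fixed point at step 2)


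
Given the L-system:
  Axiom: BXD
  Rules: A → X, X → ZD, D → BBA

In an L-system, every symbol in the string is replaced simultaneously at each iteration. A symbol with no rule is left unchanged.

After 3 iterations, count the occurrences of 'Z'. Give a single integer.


Answer: 2

Derivation:
Step 0: BXD  (0 'Z')
Step 1: BZDBBA  (1 'Z')
Step 2: BZBBABBX  (1 'Z')
Step 3: BZBBXBBZD  (2 'Z')


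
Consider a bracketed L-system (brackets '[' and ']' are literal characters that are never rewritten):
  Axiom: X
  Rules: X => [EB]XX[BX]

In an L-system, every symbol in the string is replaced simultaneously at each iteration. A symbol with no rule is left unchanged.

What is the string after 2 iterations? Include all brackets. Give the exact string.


Answer: [EB][EB]XX[BX][EB]XX[BX][B[EB]XX[BX]]

Derivation:
Step 0: X
Step 1: [EB]XX[BX]
Step 2: [EB][EB]XX[BX][EB]XX[BX][B[EB]XX[BX]]


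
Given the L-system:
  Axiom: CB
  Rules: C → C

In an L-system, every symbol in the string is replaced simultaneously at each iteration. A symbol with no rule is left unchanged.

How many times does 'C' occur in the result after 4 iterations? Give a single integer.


Answer: 1

Derivation:
Step 0: CB  (1 'C')
Step 1: CB  (1 'C')
Step 2: CB  (1 'C')
Step 3: CB  (1 'C')
Step 4: CB  (1 'C')


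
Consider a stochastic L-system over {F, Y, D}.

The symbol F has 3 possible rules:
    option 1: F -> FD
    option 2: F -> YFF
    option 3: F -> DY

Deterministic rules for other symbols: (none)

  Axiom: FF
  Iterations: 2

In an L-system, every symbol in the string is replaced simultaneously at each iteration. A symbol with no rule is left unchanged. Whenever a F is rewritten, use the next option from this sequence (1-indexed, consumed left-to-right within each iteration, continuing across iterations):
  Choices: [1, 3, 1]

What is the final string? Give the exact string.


Answer: FDDDY

Derivation:
Step 0: FF
Step 1: FDDY  (used choices [1, 3])
Step 2: FDDDY  (used choices [1])


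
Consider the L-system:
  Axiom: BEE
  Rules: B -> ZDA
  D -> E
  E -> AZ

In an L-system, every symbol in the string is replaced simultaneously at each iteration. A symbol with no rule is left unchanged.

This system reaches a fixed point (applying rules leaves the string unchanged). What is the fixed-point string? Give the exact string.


Step 0: BEE
Step 1: ZDAAZAZ
Step 2: ZEAAZAZ
Step 3: ZAZAAZAZ
Step 4: ZAZAAZAZ  (unchanged — fixed point at step 3)

Answer: ZAZAAZAZ


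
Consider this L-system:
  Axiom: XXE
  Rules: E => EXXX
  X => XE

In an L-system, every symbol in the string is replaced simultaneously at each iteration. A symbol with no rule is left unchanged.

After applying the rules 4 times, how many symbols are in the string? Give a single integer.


Step 0: length = 3
Step 1: length = 8
Step 2: length = 22
Step 3: length = 60
Step 4: length = 164

Answer: 164


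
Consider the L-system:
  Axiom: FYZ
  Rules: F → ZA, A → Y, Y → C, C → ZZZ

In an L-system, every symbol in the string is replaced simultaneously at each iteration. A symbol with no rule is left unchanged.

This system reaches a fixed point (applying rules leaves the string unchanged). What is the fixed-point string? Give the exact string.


Step 0: FYZ
Step 1: ZACZ
Step 2: ZYZZZZ
Step 3: ZCZZZZ
Step 4: ZZZZZZZZ
Step 5: ZZZZZZZZ  (unchanged — fixed point at step 4)

Answer: ZZZZZZZZ


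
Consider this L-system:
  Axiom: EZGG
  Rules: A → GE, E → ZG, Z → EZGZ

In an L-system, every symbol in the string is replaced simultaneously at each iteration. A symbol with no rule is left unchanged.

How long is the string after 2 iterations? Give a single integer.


Step 0: length = 4
Step 1: length = 8
Step 2: length = 18

Answer: 18


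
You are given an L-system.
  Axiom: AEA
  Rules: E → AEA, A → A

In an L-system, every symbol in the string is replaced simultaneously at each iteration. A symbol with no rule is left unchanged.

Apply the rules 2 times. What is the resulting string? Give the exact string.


Answer: AAAEAAA

Derivation:
Step 0: AEA
Step 1: AAEAA
Step 2: AAAEAAA


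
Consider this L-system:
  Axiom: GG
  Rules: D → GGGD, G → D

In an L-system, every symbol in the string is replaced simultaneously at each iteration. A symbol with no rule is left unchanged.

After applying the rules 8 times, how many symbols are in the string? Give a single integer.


Step 0: length = 2
Step 1: length = 2
Step 2: length = 8
Step 3: length = 14
Step 4: length = 38
Step 5: length = 80
Step 6: length = 194
Step 7: length = 434
Step 8: length = 1016

Answer: 1016


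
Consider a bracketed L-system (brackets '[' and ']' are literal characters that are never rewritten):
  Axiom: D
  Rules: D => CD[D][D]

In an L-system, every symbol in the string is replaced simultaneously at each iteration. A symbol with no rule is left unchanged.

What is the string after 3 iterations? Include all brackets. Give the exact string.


Step 0: D
Step 1: CD[D][D]
Step 2: CCD[D][D][CD[D][D]][CD[D][D]]
Step 3: CCCD[D][D][CD[D][D]][CD[D][D]][CCD[D][D][CD[D][D]][CD[D][D]]][CCD[D][D][CD[D][D]][CD[D][D]]]

Answer: CCCD[D][D][CD[D][D]][CD[D][D]][CCD[D][D][CD[D][D]][CD[D][D]]][CCD[D][D][CD[D][D]][CD[D][D]]]


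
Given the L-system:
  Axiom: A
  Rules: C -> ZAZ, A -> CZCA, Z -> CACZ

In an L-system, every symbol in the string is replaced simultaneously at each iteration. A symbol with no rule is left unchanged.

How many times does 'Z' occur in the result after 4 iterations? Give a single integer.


Answer: 72

Derivation:
Step 0: A  (0 'Z')
Step 1: CZCA  (1 'Z')
Step 2: ZAZCACZZAZCZCA  (6 'Z')
Step 3: CACZCZCACACZZAZCZCAZAZCACZCACZCZCACACZZAZCACZZAZCZCA  (18 'Z')
Step 4: ZAZCZCAZAZCACZZAZCACZZAZCZCAZAZCZCAZAZCACZCACZCZCACACZZAZCACZZAZCZCACACZCZCACACZZAZCZCAZAZCACZZAZCZCAZAZCACZZAZCACZZAZCZCAZAZCZCAZAZCACZCACZCZCACACZZAZCZCAZAZCACZCACZCZCACACZZAZCACZZAZCZCA  (72 'Z')


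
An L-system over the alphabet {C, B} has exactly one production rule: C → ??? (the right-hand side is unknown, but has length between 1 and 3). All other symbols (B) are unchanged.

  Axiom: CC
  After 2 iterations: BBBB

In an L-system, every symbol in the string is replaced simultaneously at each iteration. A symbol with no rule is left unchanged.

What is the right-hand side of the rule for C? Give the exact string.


Trying C → BB:
  Step 0: CC
  Step 1: BBBB
  Step 2: BBBB
Matches the given result.

Answer: BB


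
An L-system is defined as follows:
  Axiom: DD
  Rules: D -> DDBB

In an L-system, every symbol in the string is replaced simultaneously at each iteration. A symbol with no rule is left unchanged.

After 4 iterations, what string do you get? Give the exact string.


Step 0: DD
Step 1: DDBBDDBB
Step 2: DDBBDDBBBBDDBBDDBBBB
Step 3: DDBBDDBBBBDDBBDDBBBBBBDDBBDDBBBBDDBBDDBBBBBB
Step 4: DDBBDDBBBBDDBBDDBBBBBBDDBBDDBBBBDDBBDDBBBBBBBBDDBBDDBBBBDDBBDDBBBBBBDDBBDDBBBBDDBBDDBBBBBBBB

Answer: DDBBDDBBBBDDBBDDBBBBBBDDBBDDBBBBDDBBDDBBBBBBBBDDBBDDBBBBDDBBDDBBBBBBDDBBDDBBBBDDBBDDBBBBBBBB


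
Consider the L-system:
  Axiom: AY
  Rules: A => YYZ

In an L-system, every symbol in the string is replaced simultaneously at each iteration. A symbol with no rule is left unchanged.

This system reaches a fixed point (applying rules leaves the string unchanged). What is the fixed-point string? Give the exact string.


Step 0: AY
Step 1: YYZY
Step 2: YYZY  (unchanged — fixed point at step 1)

Answer: YYZY


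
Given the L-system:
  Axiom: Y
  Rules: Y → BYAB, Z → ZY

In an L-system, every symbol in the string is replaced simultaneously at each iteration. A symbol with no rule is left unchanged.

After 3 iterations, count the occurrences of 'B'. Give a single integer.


Answer: 6

Derivation:
Step 0: Y  (0 'B')
Step 1: BYAB  (2 'B')
Step 2: BBYABAB  (4 'B')
Step 3: BBBYABABAB  (6 'B')


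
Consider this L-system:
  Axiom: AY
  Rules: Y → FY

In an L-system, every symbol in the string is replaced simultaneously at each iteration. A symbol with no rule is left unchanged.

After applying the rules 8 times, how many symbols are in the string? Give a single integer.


Step 0: length = 2
Step 1: length = 3
Step 2: length = 4
Step 3: length = 5
Step 4: length = 6
Step 5: length = 7
Step 6: length = 8
Step 7: length = 9
Step 8: length = 10

Answer: 10


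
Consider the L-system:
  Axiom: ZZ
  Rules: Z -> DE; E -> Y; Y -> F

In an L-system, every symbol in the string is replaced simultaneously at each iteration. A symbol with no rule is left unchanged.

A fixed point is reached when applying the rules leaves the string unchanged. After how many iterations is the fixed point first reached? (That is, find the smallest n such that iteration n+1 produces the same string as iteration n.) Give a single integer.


Step 0: ZZ
Step 1: DEDE
Step 2: DYDY
Step 3: DFDF
Step 4: DFDF  (unchanged — fixed point at step 3)

Answer: 3


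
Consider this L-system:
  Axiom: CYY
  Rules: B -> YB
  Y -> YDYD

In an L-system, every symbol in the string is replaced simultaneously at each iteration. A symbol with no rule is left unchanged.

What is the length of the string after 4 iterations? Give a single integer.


Answer: 93

Derivation:
Step 0: length = 3
Step 1: length = 9
Step 2: length = 21
Step 3: length = 45
Step 4: length = 93


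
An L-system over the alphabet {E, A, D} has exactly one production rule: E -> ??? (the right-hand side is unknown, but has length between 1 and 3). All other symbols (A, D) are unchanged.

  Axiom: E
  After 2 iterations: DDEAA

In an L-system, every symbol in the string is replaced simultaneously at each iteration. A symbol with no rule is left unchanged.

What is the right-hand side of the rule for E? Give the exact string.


Trying E -> DEA:
  Step 0: E
  Step 1: DEA
  Step 2: DDEAA
Matches the given result.

Answer: DEA


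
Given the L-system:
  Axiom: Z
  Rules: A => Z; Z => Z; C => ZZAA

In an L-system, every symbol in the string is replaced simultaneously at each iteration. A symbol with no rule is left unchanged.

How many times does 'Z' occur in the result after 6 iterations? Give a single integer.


Answer: 1

Derivation:
Step 0: Z  (1 'Z')
Step 1: Z  (1 'Z')
Step 2: Z  (1 'Z')
Step 3: Z  (1 'Z')
Step 4: Z  (1 'Z')
Step 5: Z  (1 'Z')
Step 6: Z  (1 'Z')


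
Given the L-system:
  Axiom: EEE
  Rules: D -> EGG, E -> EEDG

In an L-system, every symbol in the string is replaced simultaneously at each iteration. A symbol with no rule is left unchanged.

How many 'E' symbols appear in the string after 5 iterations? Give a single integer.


Step 0: EEE  (3 'E')
Step 1: EEDGEEDGEEDG  (6 'E')
Step 2: EEDGEEDGEGGGEEDGEEDGEGGGEEDGEEDGEGGG  (15 'E')
Step 3: EEDGEEDGEGGGEEDGEEDGEGGGEEDGGGGEEDGEEDGEGGGEEDGEEDGEGGGEEDGGGGEEDGEEDGEGGGEEDGEEDGEGGGEEDGGGG  (36 'E')
Step 4: EEDGEEDGEGGGEEDGEEDGEGGGEEDGGGGEEDGEEDGEGGGEEDGEEDGEGGGEEDGGGGEEDGEEDGEGGGGGGEEDGEEDGEGGGEEDGEEDGEGGGEEDGGGGEEDGEEDGEGGGEEDGEEDGEGGGEEDGGGGEEDGEEDGEGGGGGGEEDGEEDGEGGGEEDGEEDGEGGGEEDGGGGEEDGEEDGEGGGEEDGEEDGEGGGEEDGGGGEEDGEEDGEGGGGGG  (87 'E')
Step 5: EEDGEEDGEGGGEEDGEEDGEGGGEEDGGGGEEDGEEDGEGGGEEDGEEDGEGGGEEDGGGGEEDGEEDGEGGGGGGEEDGEEDGEGGGEEDGEEDGEGGGEEDGGGGEEDGEEDGEGGGEEDGEEDGEGGGEEDGGGGEEDGEEDGEGGGGGGEEDGEEDGEGGGEEDGEEDGEGGGEEDGGGGGGGEEDGEEDGEGGGEEDGEEDGEGGGEEDGGGGEEDGEEDGEGGGEEDGEEDGEGGGEEDGGGGEEDGEEDGEGGGGGGEEDGEEDGEGGGEEDGEEDGEGGGEEDGGGGEEDGEEDGEGGGEEDGEEDGEGGGEEDGGGGEEDGEEDGEGGGGGGEEDGEEDGEGGGEEDGEEDGEGGGEEDGGGGGGGEEDGEEDGEGGGEEDGEEDGEGGGEEDGGGGEEDGEEDGEGGGEEDGEEDGEGGGEEDGGGGEEDGEEDGEGGGGGGEEDGEEDGEGGGEEDGEEDGEGGGEEDGGGGEEDGEEDGEGGGEEDGEEDGEGGGEEDGGGGEEDGEEDGEGGGGGGEEDGEEDGEGGGEEDGEEDGEGGGEEDGGGGGGG  (210 'E')

Answer: 210


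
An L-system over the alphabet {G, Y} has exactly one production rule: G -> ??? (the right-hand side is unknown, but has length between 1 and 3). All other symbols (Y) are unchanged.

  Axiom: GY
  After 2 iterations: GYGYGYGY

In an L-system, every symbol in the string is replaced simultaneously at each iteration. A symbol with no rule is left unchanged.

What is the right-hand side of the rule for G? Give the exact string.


Trying G -> GYG:
  Step 0: GY
  Step 1: GYGY
  Step 2: GYGYGYGY
Matches the given result.

Answer: GYG


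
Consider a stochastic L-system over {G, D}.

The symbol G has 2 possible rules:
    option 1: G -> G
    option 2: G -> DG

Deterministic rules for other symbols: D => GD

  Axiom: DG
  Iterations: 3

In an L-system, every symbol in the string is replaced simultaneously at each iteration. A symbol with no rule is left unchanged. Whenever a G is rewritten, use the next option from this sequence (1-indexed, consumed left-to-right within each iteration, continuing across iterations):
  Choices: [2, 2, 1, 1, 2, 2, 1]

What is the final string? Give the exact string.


Answer: GDGDGGDDGGDG

Derivation:
Step 0: DG
Step 1: GDDG  (used choices [2])
Step 2: DGGDGDG  (used choices [2, 1])
Step 3: GDGDGGDDGGDG  (used choices [1, 2, 2, 1])


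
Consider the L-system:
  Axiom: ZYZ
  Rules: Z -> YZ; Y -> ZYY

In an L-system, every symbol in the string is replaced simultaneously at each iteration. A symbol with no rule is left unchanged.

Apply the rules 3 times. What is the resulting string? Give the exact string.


Step 0: ZYZ
Step 1: YZZYYYZ
Step 2: ZYYYZYZZYYZYYZYYYZ
Step 3: YZZYYZYYZYYYZZYYYZYZZYYZYYYZZYYZYYYZZYYZYYZYYYZ

Answer: YZZYYZYYZYYYZZYYYZYZZYYZYYYZZYYZYYYZZYYZYYZYYYZ


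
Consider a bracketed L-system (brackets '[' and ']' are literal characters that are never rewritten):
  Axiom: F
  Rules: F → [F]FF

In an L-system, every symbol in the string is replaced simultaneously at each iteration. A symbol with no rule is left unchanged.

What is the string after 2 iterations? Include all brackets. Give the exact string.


Answer: [[F]FF][F]FF[F]FF

Derivation:
Step 0: F
Step 1: [F]FF
Step 2: [[F]FF][F]FF[F]FF


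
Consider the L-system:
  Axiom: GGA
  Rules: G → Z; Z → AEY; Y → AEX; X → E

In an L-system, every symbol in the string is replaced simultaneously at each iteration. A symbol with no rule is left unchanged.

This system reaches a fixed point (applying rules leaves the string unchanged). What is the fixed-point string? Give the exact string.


Step 0: GGA
Step 1: ZZA
Step 2: AEYAEYA
Step 3: AEAEXAEAEXA
Step 4: AEAEEAEAEEA
Step 5: AEAEEAEAEEA  (unchanged — fixed point at step 4)

Answer: AEAEEAEAEEA


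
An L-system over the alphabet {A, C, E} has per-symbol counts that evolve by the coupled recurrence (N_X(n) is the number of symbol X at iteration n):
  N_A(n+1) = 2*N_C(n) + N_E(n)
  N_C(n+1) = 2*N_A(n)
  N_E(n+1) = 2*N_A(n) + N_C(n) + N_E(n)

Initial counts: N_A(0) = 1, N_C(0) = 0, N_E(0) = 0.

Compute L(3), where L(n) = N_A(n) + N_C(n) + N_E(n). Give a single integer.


Step 0: N_A=1, N_C=0, N_E=0, L=1
Step 1: N_A=0, N_C=2, N_E=2, L=4
Step 2: N_A=6, N_C=0, N_E=4, L=10
Step 3: N_A=4, N_C=12, N_E=16, L=32

Answer: 32


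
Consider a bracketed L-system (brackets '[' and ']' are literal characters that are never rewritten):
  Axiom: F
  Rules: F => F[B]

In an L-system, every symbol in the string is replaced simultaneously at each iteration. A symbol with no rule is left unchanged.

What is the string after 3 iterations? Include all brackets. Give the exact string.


Step 0: F
Step 1: F[B]
Step 2: F[B][B]
Step 3: F[B][B][B]

Answer: F[B][B][B]


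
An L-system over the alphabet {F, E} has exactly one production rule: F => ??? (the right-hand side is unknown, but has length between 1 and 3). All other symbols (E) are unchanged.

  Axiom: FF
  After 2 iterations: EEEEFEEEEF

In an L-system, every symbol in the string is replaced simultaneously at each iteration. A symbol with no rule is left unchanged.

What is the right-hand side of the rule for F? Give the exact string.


Answer: EEF

Derivation:
Trying F => EEF:
  Step 0: FF
  Step 1: EEFEEF
  Step 2: EEEEFEEEEF
Matches the given result.
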